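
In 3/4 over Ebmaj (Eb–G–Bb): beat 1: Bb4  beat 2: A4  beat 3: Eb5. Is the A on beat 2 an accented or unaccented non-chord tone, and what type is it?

The harmony at that moment is Eb major triad (Eb, G, Bb); A4 is not a chord tone.
It is approached by step down from Bb4 and left by leap up to Eb5.
Step in, leap out — an escape tone.
It falls on a weak beat, so it is unaccented.

Unaccented escape tone.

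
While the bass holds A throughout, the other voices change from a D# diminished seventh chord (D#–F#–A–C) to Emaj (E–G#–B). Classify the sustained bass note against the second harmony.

Pedal tone (pedal point).

The harmony at that moment is E major triad (E, G#, B); A is not a chord tone.
It is held over (the same pitch as the preceding A) and then sustained as the same pitch into the next harmony.
Sustained through a change of harmony — a pedal tone.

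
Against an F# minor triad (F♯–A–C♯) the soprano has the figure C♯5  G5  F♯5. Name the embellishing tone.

The harmony at that moment is F♯ minor triad (F♯, A, C♯); G5 is not a chord tone.
It is approached by leap up from C♯5 and left by step down to F♯5.
Leap in, step out — an appoggiatura.

G5 is an appoggiatura.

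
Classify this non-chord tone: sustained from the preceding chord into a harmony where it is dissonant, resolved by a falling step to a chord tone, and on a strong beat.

Suspension.

Approach: by preparation — the pitch is first a chord tone, then held (tied or repeated) while the harmony changes under it. Departure: down by step. Metric position: strong.
A prepared dissonance that resolves downward by step — a suspension. (The same figure resolving upward would be a retardation.)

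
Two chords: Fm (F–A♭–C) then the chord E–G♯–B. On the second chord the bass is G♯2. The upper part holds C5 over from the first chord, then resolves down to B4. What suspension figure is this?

4–3 suspension.

At the second chord the bass is G♯2. The suspended C5 lies a fourth above the bass; after resolving down by step to B4, the interval above the bass becomes a third.
Suspension figures are named by those two intervals: 4–3.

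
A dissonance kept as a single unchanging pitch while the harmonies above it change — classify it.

Approach: none. Departure: none — a single pitch is sustained while the chords change around it, passing through harmonies that do not contain it.
No melodic motion at all; the dissonance is created entirely by the moving harmonies against the stationary note — a pedal tone (pedal point).

Pedal tone.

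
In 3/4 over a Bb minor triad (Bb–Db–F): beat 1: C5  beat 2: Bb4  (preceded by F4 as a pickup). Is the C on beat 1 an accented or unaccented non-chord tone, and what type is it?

Accented appoggiatura.

The harmony at that moment is Bb minor triad (Bb, Db, F); C5 is not a chord tone.
It is approached by leap up from F4 and left by step down to Bb4.
Leap in, step out — an appoggiatura.
It falls on the downbeat, so it is accented.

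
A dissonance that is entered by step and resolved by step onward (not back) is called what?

Passing tone.

Approach: by step. Departure: by step, continuing in the same direction.
Stepwise on both sides with no change of direction means the note fills in the space between two different chord tones — a passing tone. (Had it turned back to its starting note it would be a neighbor tone instead.)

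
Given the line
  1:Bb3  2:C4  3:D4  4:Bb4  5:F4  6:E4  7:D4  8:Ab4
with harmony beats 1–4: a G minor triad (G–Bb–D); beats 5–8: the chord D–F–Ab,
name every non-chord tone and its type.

The harmony at that moment is G minor triad (G, Bb, D); C4 is not a chord tone.
It is approached by step up from Bb3 and left by step up to D4.
Step in, step out in the same direction — a passing tone.
The harmony at that moment is D diminished triad (D, F, Ab); E4 is not a chord tone.
It is approached by step down from F4 and left by step down to D4.
Step in, step out in the same direction — a passing tone.

C4 (beat 2) — passing tone; E4 (beat 6) — passing tone.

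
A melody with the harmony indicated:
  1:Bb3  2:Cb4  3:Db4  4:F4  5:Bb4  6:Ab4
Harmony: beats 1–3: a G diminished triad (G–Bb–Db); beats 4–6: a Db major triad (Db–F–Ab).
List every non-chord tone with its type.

Cb4 (beat 2) — passing tone; Bb4 (beat 5) — appoggiatura.

The harmony at that moment is G diminished triad (G, Bb, Db); Cb4 is not a chord tone.
It is approached by step up from Bb3 and left by step up to Db4.
Step in, step out in the same direction — a passing tone.
The harmony at that moment is Db major triad (Db, F, Ab); Bb4 is not a chord tone.
It is approached by leap up from F4 and left by step down to Ab4.
Leap in, step out — an appoggiatura.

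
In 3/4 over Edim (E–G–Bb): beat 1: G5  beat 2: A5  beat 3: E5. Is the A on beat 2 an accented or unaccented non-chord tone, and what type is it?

Unaccented escape tone.

The harmony at that moment is E diminished triad (E, G, Bb); A5 is not a chord tone.
It is approached by step up from G5 and left by leap down to E5.
Step in, leap out — an escape tone.
It falls on a weak beat, so it is unaccented.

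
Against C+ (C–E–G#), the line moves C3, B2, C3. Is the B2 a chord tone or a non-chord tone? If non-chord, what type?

The harmony at that moment is C augmented triad (C, E, G#); B2 is not a chord tone.
It is approached by step down from C3 and left by step up to C3.
Step away and step back to the same note — a neighbor tone (lower neighbor).

Non-chord tone — a neighbor tone.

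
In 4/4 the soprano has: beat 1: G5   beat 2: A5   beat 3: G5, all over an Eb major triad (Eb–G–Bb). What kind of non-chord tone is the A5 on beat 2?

Upper neighbor tone.

The harmony at that moment is Eb major triad (Eb, G, Bb); A5 is not a chord tone.
It is approached by step up from G5 and left by step down to G5.
Step away and step back to the same note — a neighbor tone (upper neighbor).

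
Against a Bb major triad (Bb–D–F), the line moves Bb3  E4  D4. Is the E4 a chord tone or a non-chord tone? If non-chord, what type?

Non-chord tone — an appoggiatura.

The harmony at that moment is Bb major triad (Bb, D, F); E4 is not a chord tone.
It is approached by leap up from Bb3 and left by step down to D4.
Leap in, step out — an appoggiatura.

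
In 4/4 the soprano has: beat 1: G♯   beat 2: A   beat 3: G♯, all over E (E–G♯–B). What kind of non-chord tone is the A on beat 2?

The harmony at that moment is E major triad (E, G♯, B); A is not a chord tone.
It is approached by step up from G♯ and left by step down to G♯.
Step away and step back to the same note — a neighbor tone (upper neighbor).

Upper neighbor tone.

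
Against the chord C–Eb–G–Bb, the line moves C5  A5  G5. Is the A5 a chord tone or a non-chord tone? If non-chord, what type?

Non-chord tone — an appoggiatura.

The harmony at that moment is C minor seventh chord (C, Eb, G, Bb); A5 is not a chord tone.
It is approached by leap up from C5 and left by step down to G5.
Leap in, step out — an appoggiatura.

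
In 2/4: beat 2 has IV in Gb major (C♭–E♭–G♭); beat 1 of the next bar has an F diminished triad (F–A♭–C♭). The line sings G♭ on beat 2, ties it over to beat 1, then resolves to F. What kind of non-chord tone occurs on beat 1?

Suspension.

The harmony at that moment is F diminished triad (F, A♭, C♭); G♭ is not a chord tone.
It is held over (the same pitch as the preceding G♭) and left by step down to F.
Held over from the previous chord and resolving down by step — a suspension.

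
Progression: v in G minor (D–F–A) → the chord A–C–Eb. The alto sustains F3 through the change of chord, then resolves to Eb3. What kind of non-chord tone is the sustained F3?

F3 is a suspension.

The harmony at that moment is A diminished triad (A, C, Eb); F3 is not a chord tone.
It is held over (the same pitch as the preceding F3) and left by step down to Eb3.
Held over from the previous chord and resolving down by step — a suspension.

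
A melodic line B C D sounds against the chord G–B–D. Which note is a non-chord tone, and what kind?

C is a passing tone.

The harmony at that moment is G major triad (G, B, D); C is not a chord tone.
It is approached by step up from B and left by step up to D.
Step in, step out in the same direction — a passing tone.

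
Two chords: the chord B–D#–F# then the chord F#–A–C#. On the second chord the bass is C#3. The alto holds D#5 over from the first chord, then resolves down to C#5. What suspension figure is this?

At the second chord the bass is C#3. The suspended D#5 lies a ninth above the bass; after resolving down by step to C#5, the interval above the bass becomes an octave.
Suspension figures are named by those two intervals: 9–8.

9–8 suspension.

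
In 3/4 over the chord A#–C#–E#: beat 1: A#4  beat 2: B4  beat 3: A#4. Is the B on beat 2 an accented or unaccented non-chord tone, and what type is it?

The harmony at that moment is A# minor triad (A#, C#, E#); B4 is not a chord tone.
It is approached by step up from A#4 and left by step down to A#4.
Step away and step back to the same note — a neighbor tone (upper neighbor).
It falls on a weak beat, so it is unaccented.

Unaccented neighbor tone.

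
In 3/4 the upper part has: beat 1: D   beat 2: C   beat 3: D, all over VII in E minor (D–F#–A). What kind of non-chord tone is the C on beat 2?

Lower neighbor tone.

The harmony at that moment is D major triad (D, F#, A); C is not a chord tone.
It is approached by step down from D and left by step up to D.
Step away and step back to the same note — a neighbor tone (lower neighbor).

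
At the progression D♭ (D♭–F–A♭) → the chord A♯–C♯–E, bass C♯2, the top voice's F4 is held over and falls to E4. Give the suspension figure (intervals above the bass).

4–3 suspension.

At the second chord the bass is C♯2. The suspended F4 lies a fourth above the bass; after resolving down by step to E4, the interval above the bass becomes a third.
Suspension figures are named by those two intervals: 4–3.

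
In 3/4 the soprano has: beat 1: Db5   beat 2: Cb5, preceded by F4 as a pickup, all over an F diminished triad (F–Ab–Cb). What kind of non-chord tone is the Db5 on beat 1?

Appoggiatura.

The harmony at that moment is F diminished triad (F, Ab, Cb); Db5 is not a chord tone.
It is approached by leap up from F4 and left by step down to Cb5.
Leap in, step out, metrically accented — an appoggiatura.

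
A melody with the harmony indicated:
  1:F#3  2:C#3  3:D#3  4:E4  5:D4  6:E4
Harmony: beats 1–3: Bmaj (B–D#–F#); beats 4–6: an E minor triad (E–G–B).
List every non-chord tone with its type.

C#3 (beat 2) — appoggiatura; D4 (beat 5) — neighbor tone.

The harmony at that moment is B major triad (B, D#, F#); C#3 is not a chord tone.
It is approached by leap down from F#3 and left by step up to D#3.
Leap in, step out — an appoggiatura.
The harmony at that moment is E minor triad (E, G, B); D4 is not a chord tone.
It is approached by step down from E4 and left by step up to E4.
Step away and step back to the same note — a neighbor tone (lower neighbor).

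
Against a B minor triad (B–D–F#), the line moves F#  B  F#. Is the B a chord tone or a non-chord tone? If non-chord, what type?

Chord tone (the root of B minor triad).

B minor triad contains B, D, F#; B is the root, so it is a chord tone.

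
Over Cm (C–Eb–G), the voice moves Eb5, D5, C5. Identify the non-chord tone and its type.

D5 is a passing tone.

The harmony at that moment is C minor triad (C, Eb, G); D5 is not a chord tone.
It is approached by step down from Eb5 and left by step down to C5.
Step in, step out in the same direction — a passing tone.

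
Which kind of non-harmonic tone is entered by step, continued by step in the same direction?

Passing tone.

Approach: by step. Departure: by step, continuing in the same direction.
Stepwise on both sides with no change of direction means the note fills in the space between two different chord tones — a passing tone. (Had it turned back to its starting note it would be a neighbor tone instead.)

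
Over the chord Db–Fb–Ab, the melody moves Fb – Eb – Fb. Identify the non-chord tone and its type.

Eb is a neighbor tone.

The harmony at that moment is Db minor triad (Db, Fb, Ab); Eb is not a chord tone.
It is approached by step down from Fb and left by step up to Fb.
Step away and step back to the same note — a neighbor tone (lower neighbor).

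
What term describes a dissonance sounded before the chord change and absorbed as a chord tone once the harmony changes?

Anticipation.

Approach: ahead of the chord change (typically by step), so it is dissonant against the current harmony. Departure: none — the same pitch is restated or held and is a chord tone of the new harmony.
Dissonant first, consonant once the harmony catches up: the note simply arrives early — an anticipation. (The reverse timing, consonant first and dissonant after the change, would be a suspension or retardation.)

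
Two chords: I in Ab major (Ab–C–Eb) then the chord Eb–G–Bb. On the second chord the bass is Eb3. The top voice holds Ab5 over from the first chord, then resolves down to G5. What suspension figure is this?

At the second chord the bass is Eb3. The suspended Ab5 lies a fourth above the bass; after resolving down by step to G5, the interval above the bass becomes a third.
Suspension figures are named by those two intervals: 4–3.

4–3 suspension.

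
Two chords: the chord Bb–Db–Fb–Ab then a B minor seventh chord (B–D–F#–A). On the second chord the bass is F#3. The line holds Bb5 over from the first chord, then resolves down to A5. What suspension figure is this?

4–3 suspension.

At the second chord the bass is F#3. The suspended Bb5 lies a fourth above the bass; after resolving down by step to A5, the interval above the bass becomes a third.
Suspension figures are named by those two intervals: 4–3.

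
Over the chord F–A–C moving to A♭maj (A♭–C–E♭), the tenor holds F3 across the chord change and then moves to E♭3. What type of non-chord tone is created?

F3 is a suspension.

The harmony at that moment is A♭ major triad (A♭, C, E♭); F3 is not a chord tone.
It is held over (the same pitch as the preceding F3) and left by step down to E♭3.
Held over from the previous chord and resolving down by step — a suspension.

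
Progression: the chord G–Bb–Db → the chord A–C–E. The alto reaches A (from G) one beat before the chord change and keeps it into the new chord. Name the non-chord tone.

The harmony at that moment is G diminished triad (G, Bb, Db); A is not a chord tone.
It is approached by step up from G and then sustained as the same pitch into the next harmony.
Arriving early and becoming a chord tone when the harmony changes — an anticipation.

A is an anticipation.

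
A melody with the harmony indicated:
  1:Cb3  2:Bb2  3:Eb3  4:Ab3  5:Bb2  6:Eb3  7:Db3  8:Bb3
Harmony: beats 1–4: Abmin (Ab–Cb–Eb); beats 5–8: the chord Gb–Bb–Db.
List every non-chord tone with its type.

The harmony at that moment is Ab minor triad (Ab, Cb, Eb); Bb2 is not a chord tone.
It is approached by step down from Cb3 and left by leap up to Eb3.
Step in, leap out — an escape tone.
The harmony at that moment is Gb major triad (Gb, Bb, Db); Eb3 is not a chord tone.
It is approached by leap up from Bb2 and left by step down to Db3.
Leap in, step out — an appoggiatura.

Bb2 (beat 2) — escape tone; Eb3 (beat 6) — appoggiatura.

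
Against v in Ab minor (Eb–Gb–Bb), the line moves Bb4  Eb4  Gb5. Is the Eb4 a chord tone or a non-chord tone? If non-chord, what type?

Chord tone (the root of Eb minor triad).

Eb minor triad contains Eb, Gb, Bb; Eb is the root, so it is a chord tone.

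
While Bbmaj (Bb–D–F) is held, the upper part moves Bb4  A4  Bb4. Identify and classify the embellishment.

A4 is a neighbor tone.

The harmony at that moment is Bb major triad (Bb, D, F); A4 is not a chord tone.
It is approached by step down from Bb4 and left by step up to Bb4.
Step away and step back to the same note — a neighbor tone (lower neighbor).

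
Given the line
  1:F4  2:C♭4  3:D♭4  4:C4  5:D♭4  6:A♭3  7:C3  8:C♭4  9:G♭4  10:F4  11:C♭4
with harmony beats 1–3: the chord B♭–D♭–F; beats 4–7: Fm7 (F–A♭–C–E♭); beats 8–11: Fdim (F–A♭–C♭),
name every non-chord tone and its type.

C♭4 (beat 2) — appoggiatura; D♭4 (beat 5) — escape tone; G♭4 (beat 9) — appoggiatura.

The harmony at that moment is B♭ minor triad (B♭, D♭, F); C♭4 is not a chord tone.
It is approached by leap down from F4 and left by step up to D♭4.
Leap in, step out — an appoggiatura.
The harmony at that moment is F minor seventh chord (F, A♭, C, E♭); D♭4 is not a chord tone.
It is approached by step up from C4 and left by leap down to A♭3.
Step in, leap out — an escape tone.
The harmony at that moment is F diminished triad (F, A♭, C♭); G♭4 is not a chord tone.
It is approached by leap up from C♭4 and left by step down to F4.
Leap in, step out — an appoggiatura.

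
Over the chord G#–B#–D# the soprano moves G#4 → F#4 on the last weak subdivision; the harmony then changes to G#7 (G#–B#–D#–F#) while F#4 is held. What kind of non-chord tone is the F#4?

F#4 is an anticipation.

The harmony at that moment is G# major triad (G#, B#, D#); F#4 is not a chord tone.
It is approached by step down from G#4 and then sustained as the same pitch into the next harmony.
Arriving early and becoming a chord tone when the harmony changes — an anticipation.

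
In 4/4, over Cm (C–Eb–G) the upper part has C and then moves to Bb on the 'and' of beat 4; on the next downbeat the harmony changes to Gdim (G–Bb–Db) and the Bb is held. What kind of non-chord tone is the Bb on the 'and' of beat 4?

Anticipation.

The harmony at that moment is C minor triad (C, Eb, G); Bb is not a chord tone.
It is approached by step down from C and then sustained as the same pitch into the next harmony.
Arriving early and becoming a chord tone when the harmony changes — an anticipation.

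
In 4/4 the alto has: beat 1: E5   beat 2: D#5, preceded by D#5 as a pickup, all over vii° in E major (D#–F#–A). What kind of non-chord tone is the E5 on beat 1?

Upper neighbor tone.

The harmony at that moment is D# diminished triad (D#, F#, A); E5 is not a chord tone.
It is approached by step up from D#5 and left by step down to D#5.
Step away and step back to the same note — a neighbor tone (upper neighbor).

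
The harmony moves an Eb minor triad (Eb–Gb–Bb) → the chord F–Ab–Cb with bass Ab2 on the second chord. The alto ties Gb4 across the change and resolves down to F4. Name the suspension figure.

7–6 suspension.

At the second chord the bass is Ab2. The suspended Gb4 lies a seventh above the bass; after resolving down by step to F4, the interval above the bass becomes a sixth.
Suspension figures are named by those two intervals: 7–6.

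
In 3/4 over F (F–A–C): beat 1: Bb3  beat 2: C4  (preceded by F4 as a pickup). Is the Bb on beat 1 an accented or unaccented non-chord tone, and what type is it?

Accented appoggiatura.

The harmony at that moment is F major triad (F, A, C); Bb3 is not a chord tone.
It is approached by leap down from F4 and left by step up to C4.
Leap in, step out — an appoggiatura.
It falls on the downbeat, so it is accented.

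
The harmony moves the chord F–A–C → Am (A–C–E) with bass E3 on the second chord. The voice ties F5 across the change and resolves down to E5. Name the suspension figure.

At the second chord the bass is E3. The suspended F5 lies a ninth above the bass; after resolving down by step to E5, the interval above the bass becomes an octave.
Suspension figures are named by those two intervals: 9–8.

9–8 suspension.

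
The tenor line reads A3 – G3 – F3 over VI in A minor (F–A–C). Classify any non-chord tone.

G3 is a passing tone.

The harmony at that moment is F major triad (F, A, C); G3 is not a chord tone.
It is approached by step down from A3 and left by step down to F3.
Step in, step out in the same direction — a passing tone.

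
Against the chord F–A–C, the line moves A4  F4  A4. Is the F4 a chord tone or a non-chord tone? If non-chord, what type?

Chord tone (the root of F major triad).

F major triad contains F, A, C; F is the root, so it is a chord tone.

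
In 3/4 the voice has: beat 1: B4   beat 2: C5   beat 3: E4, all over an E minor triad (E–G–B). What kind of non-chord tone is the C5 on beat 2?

The harmony at that moment is E minor triad (E, G, B); C5 is not a chord tone.
It is approached by step up from B4 and left by leap down to E4.
Step in, leap out, on a weak beat — an escape tone.

Escape tone.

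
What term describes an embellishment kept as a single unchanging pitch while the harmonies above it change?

Pedal tone.

Approach: none. Departure: none — a single pitch is sustained while the chords change around it, passing through harmonies that do not contain it.
No melodic motion at all; the dissonance is created entirely by the moving harmonies against the stationary note — a pedal tone (pedal point).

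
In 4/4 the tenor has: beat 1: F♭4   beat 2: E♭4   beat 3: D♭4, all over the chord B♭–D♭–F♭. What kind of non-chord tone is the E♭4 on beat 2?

Passing tone.

The harmony at that moment is B♭ diminished triad (B♭, D♭, F♭); E♭4 is not a chord tone.
It is approached by step down from F♭4 and left by step down to D♭4.
Step in, step out in the same direction — a passing tone.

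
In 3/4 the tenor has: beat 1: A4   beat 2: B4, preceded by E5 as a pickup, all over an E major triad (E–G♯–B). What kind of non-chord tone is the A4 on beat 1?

Appoggiatura.

The harmony at that moment is E major triad (E, G♯, B); A4 is not a chord tone.
It is approached by leap down from E5 and left by step up to B4.
Leap in, step out, metrically accented — an appoggiatura.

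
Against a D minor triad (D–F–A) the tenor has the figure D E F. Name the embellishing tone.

The harmony at that moment is D minor triad (D, F, A); E is not a chord tone.
It is approached by step up from D and left by step up to F.
Step in, step out in the same direction — a passing tone.

E is a passing tone.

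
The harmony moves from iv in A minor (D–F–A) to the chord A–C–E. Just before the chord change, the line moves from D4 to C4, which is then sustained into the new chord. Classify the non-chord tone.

C4 is an anticipation.

The harmony at that moment is D minor triad (D, F, A); C4 is not a chord tone.
It is approached by step down from D4 and then sustained as the same pitch into the next harmony.
Arriving early and becoming a chord tone when the harmony changes — an anticipation.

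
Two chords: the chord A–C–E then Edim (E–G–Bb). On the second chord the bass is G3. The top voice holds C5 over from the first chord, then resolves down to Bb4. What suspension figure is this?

4–3 suspension.

At the second chord the bass is G3. The suspended C5 lies a fourth above the bass; after resolving down by step to Bb4, the interval above the bass becomes a third.
Suspension figures are named by those two intervals: 4–3.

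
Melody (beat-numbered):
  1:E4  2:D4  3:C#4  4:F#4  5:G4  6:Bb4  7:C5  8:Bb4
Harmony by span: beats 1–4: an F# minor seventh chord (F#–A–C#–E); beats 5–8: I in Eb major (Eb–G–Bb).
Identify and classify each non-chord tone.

The harmony at that moment is F# minor seventh chord (F#, A, C#, E); D4 is not a chord tone.
It is approached by step down from E4 and left by step down to C#4.
Step in, step out in the same direction — a passing tone.
The harmony at that moment is Eb major triad (Eb, G, Bb); C5 is not a chord tone.
It is approached by step up from Bb4 and left by step down to Bb4.
Step away and step back to the same note — a neighbor tone (upper neighbor).

D4 (beat 2) — passing tone; C5 (beat 7) — neighbor tone.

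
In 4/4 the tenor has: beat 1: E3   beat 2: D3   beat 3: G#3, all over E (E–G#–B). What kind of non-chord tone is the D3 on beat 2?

Escape tone.

The harmony at that moment is E major triad (E, G#, B); D3 is not a chord tone.
It is approached by step down from E3 and left by leap up to G#3.
Step in, leap out, on a weak beat — an escape tone.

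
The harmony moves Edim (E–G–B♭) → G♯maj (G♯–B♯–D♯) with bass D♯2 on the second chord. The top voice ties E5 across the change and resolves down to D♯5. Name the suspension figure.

9–8 suspension.

At the second chord the bass is D♯2. The suspended E5 lies a ninth above the bass; after resolving down by step to D♯5, the interval above the bass becomes an octave.
Suspension figures are named by those two intervals: 9–8.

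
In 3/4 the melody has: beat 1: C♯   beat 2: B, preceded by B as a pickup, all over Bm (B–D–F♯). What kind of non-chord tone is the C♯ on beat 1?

The harmony at that moment is B minor triad (B, D, F♯); C♯ is not a chord tone.
It is approached by step up from B and left by step down to B.
Step away and step back to the same note — a neighbor tone (upper neighbor).

Upper neighbor tone.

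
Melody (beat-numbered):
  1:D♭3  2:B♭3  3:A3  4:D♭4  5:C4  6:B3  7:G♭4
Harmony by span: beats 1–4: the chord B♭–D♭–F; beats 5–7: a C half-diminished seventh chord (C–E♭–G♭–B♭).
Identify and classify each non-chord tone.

A3 (beat 3) — escape tone; B3 (beat 6) — escape tone.

The harmony at that moment is B♭ minor triad (B♭, D♭, F); A3 is not a chord tone.
It is approached by step down from B♭3 and left by leap up to D♭4.
Step in, leap out — an escape tone.
The harmony at that moment is C half-diminished seventh chord (C, E♭, G♭, B♭); B3 is not a chord tone.
It is approached by step down from C4 and left by leap up to G♭4.
Step in, leap out — an escape tone.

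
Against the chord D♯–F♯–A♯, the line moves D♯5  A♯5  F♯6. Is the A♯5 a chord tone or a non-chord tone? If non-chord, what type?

Chord tone (the fifth of D# minor triad).

D# minor triad contains D♯, F♯, A♯; A♯ is the fifth, so it is a chord tone.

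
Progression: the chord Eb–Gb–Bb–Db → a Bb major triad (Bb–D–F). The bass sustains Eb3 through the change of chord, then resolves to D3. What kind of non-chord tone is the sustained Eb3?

The harmony at that moment is Bb major triad (Bb, D, F); Eb3 is not a chord tone.
It is held over (the same pitch as the preceding Eb3) and left by step down to D3.
Held over from the previous chord and resolving down by step — a suspension.

Eb3 is a suspension.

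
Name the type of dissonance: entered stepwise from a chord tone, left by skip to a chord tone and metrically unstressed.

Escape tone.

Approach: by step. Departure: by leap. Metric position: weak.
Step in, leap out, from a weak position — an escape tone (échappée). (It is the mirror image of the appoggiatura, which leaps in and steps out on a strong beat.)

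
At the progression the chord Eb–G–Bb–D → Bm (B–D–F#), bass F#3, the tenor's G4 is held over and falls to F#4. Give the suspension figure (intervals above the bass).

At the second chord the bass is F#3. The suspended G4 lies a ninth above the bass; after resolving down by step to F#4, the interval above the bass becomes an octave.
Suspension figures are named by those two intervals: 9–8.

9–8 suspension.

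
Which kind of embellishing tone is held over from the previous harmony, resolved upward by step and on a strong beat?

Approach: by preparation — the pitch is first a chord tone, then held (tied or repeated) while the harmony changes under it. Departure: up by step. Metric position: strong.
A prepared dissonance that resolves upward by step — a retardation. (The same figure resolving downward would be a suspension.)

Retardation.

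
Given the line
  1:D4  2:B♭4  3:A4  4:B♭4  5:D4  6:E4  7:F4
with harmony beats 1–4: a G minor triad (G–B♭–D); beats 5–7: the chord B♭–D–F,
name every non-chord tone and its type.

A4 (beat 3) — neighbor tone; E4 (beat 6) — passing tone.

The harmony at that moment is G minor triad (G, B♭, D); A4 is not a chord tone.
It is approached by step down from B♭4 and left by step up to B♭4.
Step away and step back to the same note — a neighbor tone (lower neighbor).
The harmony at that moment is B♭ major triad (B♭, D, F); E4 is not a chord tone.
It is approached by step up from D4 and left by step up to F4.
Step in, step out in the same direction — a passing tone.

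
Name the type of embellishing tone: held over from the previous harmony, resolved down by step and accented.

Suspension.

Approach: by preparation — the pitch is first a chord tone, then held (tied or repeated) while the harmony changes under it. Departure: down by step. Metric position: strong.
A prepared dissonance that resolves downward by step — a suspension. (The same figure resolving upward would be a retardation.)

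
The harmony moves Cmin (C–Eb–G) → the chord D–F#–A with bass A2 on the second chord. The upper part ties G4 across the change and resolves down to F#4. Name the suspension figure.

7–6 suspension.

At the second chord the bass is A2. The suspended G4 lies a seventh above the bass; after resolving down by step to F#4, the interval above the bass becomes a sixth.
Suspension figures are named by those two intervals: 7–6.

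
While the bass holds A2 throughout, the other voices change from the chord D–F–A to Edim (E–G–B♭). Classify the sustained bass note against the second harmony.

The harmony at that moment is E diminished triad (E, G, B♭); A2 is not a chord tone.
It is held over (the same pitch as the preceding A2) and then sustained as the same pitch into the next harmony.
Sustained through a change of harmony — a pedal tone.

Pedal tone (pedal point).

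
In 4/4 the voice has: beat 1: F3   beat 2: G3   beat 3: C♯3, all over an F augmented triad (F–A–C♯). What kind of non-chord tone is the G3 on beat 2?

The harmony at that moment is F augmented triad (F, A, C♯); G3 is not a chord tone.
It is approached by step up from F3 and left by leap down to C♯3.
Step in, leap out, on a weak beat — an escape tone.

Escape tone.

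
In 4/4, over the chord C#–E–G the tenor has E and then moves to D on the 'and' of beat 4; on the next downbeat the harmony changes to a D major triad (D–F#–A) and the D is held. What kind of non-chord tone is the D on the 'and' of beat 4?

The harmony at that moment is C# diminished triad (C#, E, G); D is not a chord tone.
It is approached by step down from E and then sustained as the same pitch into the next harmony.
Arriving early and becoming a chord tone when the harmony changes — an anticipation.

Anticipation.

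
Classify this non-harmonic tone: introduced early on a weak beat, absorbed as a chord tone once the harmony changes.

Anticipation.

Approach: ahead of the chord change (typically by step), so it is dissonant against the current harmony. Departure: none — the same pitch is restated or held and is a chord tone of the new harmony.
Dissonant first, consonant once the harmony catches up: the note simply arrives early — an anticipation. (The reverse timing, consonant first and dissonant after the change, would be a suspension or retardation.)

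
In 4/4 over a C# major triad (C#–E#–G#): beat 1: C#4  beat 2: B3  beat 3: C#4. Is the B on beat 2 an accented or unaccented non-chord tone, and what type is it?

Unaccented neighbor tone.

The harmony at that moment is C# major triad (C#, E#, G#); B3 is not a chord tone.
It is approached by step down from C#4 and left by step up to C#4.
Step away and step back to the same note — a neighbor tone (lower neighbor).
It falls on a weak beat, so it is unaccented.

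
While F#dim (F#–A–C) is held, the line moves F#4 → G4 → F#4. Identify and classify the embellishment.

The harmony at that moment is F# diminished triad (F#, A, C); G4 is not a chord tone.
It is approached by step up from F#4 and left by step down to F#4.
Step away and step back to the same note — a neighbor tone (upper neighbor).

G4 is a neighbor tone.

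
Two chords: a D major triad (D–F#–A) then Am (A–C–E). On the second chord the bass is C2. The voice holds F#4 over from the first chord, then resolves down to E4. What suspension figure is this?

4–3 suspension.

At the second chord the bass is C2. The suspended F#4 lies a fourth above the bass; after resolving down by step to E4, the interval above the bass becomes a third.
Suspension figures are named by those two intervals: 4–3.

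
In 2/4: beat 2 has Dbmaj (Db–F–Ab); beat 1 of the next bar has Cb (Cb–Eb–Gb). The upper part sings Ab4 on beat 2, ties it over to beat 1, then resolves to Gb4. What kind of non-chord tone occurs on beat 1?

The harmony at that moment is Cb major triad (Cb, Eb, Gb); Ab4 is not a chord tone.
It is held over (the same pitch as the preceding Ab4) and left by step down to Gb4.
Held over from the previous chord and resolving down by step — a suspension.

Suspension.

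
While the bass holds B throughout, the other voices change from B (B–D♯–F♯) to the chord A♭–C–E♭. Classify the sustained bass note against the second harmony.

Pedal tone (pedal point).

The harmony at that moment is A♭ major triad (A♭, C, E♭); B is not a chord tone.
It is held over (the same pitch as the preceding B) and then sustained as the same pitch into the next harmony.
Sustained through a change of harmony — a pedal tone.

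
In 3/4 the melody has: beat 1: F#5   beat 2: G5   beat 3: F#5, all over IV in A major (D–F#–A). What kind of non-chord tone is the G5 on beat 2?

Upper neighbor tone.

The harmony at that moment is D major triad (D, F#, A); G5 is not a chord tone.
It is approached by step up from F#5 and left by step down to F#5.
Step away and step back to the same note — a neighbor tone (upper neighbor).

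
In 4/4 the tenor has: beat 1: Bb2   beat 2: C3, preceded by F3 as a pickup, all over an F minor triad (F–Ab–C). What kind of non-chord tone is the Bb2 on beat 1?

The harmony at that moment is F minor triad (F, Ab, C); Bb2 is not a chord tone.
It is approached by leap down from F3 and left by step up to C3.
Leap in, step out, metrically accented — an appoggiatura.

Appoggiatura.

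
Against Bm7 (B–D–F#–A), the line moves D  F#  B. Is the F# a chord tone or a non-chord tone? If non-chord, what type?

Chord tone (the fifth of B minor seventh chord).

B minor seventh chord contains B, D, F#, A; F# is the fifth, so it is a chord tone.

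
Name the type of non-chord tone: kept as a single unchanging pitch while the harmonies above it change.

Approach: none. Departure: none — a single pitch is sustained while the chords change around it, passing through harmonies that do not contain it.
No melodic motion at all; the dissonance is created entirely by the moving harmonies against the stationary note — a pedal tone (pedal point).

Pedal tone.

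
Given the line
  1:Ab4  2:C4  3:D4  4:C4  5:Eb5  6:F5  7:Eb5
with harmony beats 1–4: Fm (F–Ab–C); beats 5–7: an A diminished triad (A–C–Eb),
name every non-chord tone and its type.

The harmony at that moment is F minor triad (F, Ab, C); D4 is not a chord tone.
It is approached by step up from C4 and left by step down to C4.
Step away and step back to the same note — a neighbor tone (upper neighbor).
The harmony at that moment is A diminished triad (A, C, Eb); F5 is not a chord tone.
It is approached by step up from Eb5 and left by step down to Eb5.
Step away and step back to the same note — a neighbor tone (upper neighbor).

D4 (beat 3) — neighbor tone; F5 (beat 6) — neighbor tone.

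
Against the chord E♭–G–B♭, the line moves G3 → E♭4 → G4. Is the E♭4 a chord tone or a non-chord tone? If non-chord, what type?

Chord tone (the root of Eb major triad).

Eb major triad contains E♭, G, B♭; E♭ is the root, so it is a chord tone.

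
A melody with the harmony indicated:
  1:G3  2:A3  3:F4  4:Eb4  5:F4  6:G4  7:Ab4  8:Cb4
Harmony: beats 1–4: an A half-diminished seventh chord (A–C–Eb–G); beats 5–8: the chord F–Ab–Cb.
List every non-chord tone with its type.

F4 (beat 3) — appoggiatura; G4 (beat 6) — passing tone.

The harmony at that moment is A half-diminished seventh chord (A, C, Eb, G); F4 is not a chord tone.
It is approached by leap up from A3 and left by step down to Eb4.
Leap in, step out — an appoggiatura.
The harmony at that moment is F diminished triad (F, Ab, Cb); G4 is not a chord tone.
It is approached by step up from F4 and left by step up to Ab4.
Step in, step out in the same direction — a passing tone.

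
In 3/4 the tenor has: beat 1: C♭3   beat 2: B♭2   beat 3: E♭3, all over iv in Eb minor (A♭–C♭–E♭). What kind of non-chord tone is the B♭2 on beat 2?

The harmony at that moment is A♭ minor triad (A♭, C♭, E♭); B♭2 is not a chord tone.
It is approached by step down from C♭3 and left by leap up to E♭3.
Step in, leap out, on a weak beat — an escape tone.

Escape tone.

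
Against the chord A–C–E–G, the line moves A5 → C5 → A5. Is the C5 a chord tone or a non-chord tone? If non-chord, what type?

A minor seventh chord contains A, C, E, G; C is the third, so it is a chord tone.

Chord tone (the third of A minor seventh chord).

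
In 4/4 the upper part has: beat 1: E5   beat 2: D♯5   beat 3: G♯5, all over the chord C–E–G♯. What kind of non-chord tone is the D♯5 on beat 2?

Escape tone.

The harmony at that moment is C augmented triad (C, E, G♯); D♯5 is not a chord tone.
It is approached by step down from E5 and left by leap up to G♯5.
Step in, leap out, on a weak beat — an escape tone.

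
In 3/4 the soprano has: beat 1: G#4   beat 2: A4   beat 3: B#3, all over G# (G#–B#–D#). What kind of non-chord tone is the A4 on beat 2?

Escape tone.

The harmony at that moment is G# major triad (G#, B#, D#); A4 is not a chord tone.
It is approached by step up from G#4 and left by leap down to B#3.
Step in, leap out, on a weak beat — an escape tone.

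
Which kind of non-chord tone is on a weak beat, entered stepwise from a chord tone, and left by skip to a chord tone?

Approach: by step. Departure: by leap. Metric position: weak.
Step in, leap out, from a weak position — an escape tone (échappée). (It is the mirror image of the appoggiatura, which leaps in and steps out on a strong beat.)

Escape tone.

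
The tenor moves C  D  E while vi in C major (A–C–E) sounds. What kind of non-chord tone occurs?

D is a passing tone.

The harmony at that moment is A minor triad (A, C, E); D is not a chord tone.
It is approached by step up from C and left by step up to E.
Step in, step out in the same direction — a passing tone.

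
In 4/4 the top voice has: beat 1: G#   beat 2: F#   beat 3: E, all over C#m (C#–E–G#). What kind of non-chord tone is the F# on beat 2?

Passing tone.

The harmony at that moment is C# minor triad (C#, E, G#); F# is not a chord tone.
It is approached by step down from G# and left by step down to E.
Step in, step out in the same direction — a passing tone.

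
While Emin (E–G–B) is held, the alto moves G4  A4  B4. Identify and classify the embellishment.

A4 is a passing tone.

The harmony at that moment is E minor triad (E, G, B); A4 is not a chord tone.
It is approached by step up from G4 and left by step up to B4.
Step in, step out in the same direction — a passing tone.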